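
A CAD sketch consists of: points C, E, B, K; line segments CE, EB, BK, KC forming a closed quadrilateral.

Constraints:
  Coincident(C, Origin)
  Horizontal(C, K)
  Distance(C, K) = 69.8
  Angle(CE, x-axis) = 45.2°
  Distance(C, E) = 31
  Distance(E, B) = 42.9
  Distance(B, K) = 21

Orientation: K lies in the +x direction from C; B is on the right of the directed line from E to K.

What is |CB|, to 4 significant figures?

51.90

C is at the origin; CK is horizontal with |CK| = 69.8 and K in +x, so K = (69.8, 0). CE runs at 45.2° with |CE| = 31.0, so E = (21.84, 22.00). B is determined by |EB| = 42.9 and |BK| = 21.0 together: it lies at the intersection of circle(E, 42.9) and circle(K, 21.0). With |EK| = 52.76, the foot of the radical line on EK is 39.64 from E and the perpendicular offset is √(42.9² − 39.64²) = 16.40. Taking the right-of-EK solution: B = (51.04, -9.436).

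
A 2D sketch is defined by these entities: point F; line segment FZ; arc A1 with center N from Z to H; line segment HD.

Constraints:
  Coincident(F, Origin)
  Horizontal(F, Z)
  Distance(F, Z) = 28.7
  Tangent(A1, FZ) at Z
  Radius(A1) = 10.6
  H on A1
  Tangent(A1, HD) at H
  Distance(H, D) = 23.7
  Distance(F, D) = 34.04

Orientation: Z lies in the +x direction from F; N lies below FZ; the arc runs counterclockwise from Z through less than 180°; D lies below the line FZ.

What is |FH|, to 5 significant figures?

20.137

Checks: F.y = 0.00, Z.y = 0.00 ✓; |FZ| = 28.70 ✓; |NH| = 10.60 ✓; ∠(NH, HD) = 90.00° ✓; |HD| = 23.70 ✓; |FD| = 34.04 ✓.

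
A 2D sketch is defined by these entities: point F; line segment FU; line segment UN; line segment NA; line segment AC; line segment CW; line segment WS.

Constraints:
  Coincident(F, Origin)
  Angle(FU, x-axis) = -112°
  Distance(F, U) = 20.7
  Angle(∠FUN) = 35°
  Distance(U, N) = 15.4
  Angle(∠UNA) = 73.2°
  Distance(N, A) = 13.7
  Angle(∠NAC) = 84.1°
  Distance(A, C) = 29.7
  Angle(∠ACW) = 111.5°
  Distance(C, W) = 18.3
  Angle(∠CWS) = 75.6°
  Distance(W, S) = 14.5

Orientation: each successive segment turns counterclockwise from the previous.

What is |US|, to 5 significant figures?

12.844

F is at the origin; FU runs at -112.0° with length 20.7, so U = (-7.7544, -19.193). ∠FUN = 35.0° gives UN at 33.000° from the x-axis; with |UN| = 15.4, N = (5.1612, -10.805). ∠UNA = 73.2° gives NA at 139.80° from the x-axis; with |NA| = 13.7, A = (-5.3028, -1.9625). ∠NAC = 84.1° gives AC at -124.30° from the x-axis; with |AC| = 29.7, C = (-22.040, -26.498). ∠ACW = 111.5° gives CW at -55.800° from the x-axis; with |CW| = 18.3, W = (-11.753, -41.633). ∠CWS = 75.6° gives WS at 48.600° from the x-axis; with |WS| = 14.5, S = (-2.1644, -30.757). Then |US| = |S − U| = 12.844.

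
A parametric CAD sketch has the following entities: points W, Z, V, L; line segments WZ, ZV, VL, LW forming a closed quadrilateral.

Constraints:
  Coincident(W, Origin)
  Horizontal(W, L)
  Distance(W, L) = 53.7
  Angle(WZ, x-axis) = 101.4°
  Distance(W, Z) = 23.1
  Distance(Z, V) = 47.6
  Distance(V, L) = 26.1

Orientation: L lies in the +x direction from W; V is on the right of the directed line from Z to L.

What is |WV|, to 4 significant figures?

31.49

W is at the origin; WL is horizontal with |WL| = 53.7 and L in +x, so L = (53.7, 0). WZ runs at 101.4° with |WZ| = 23.1, so Z = (-4.566, 22.64). V is determined by |ZV| = 47.6 and |VL| = 26.1 together: it lies at the intersection of circle(Z, 47.6) and circle(L, 26.1). With |ZL| = 62.51, the foot of the radical line on ZL is 43.93 from Z and the perpendicular offset is √(47.6² − 43.93²) = 18.33. Taking the right-of-ZL solution: V = (29.74, -10.35).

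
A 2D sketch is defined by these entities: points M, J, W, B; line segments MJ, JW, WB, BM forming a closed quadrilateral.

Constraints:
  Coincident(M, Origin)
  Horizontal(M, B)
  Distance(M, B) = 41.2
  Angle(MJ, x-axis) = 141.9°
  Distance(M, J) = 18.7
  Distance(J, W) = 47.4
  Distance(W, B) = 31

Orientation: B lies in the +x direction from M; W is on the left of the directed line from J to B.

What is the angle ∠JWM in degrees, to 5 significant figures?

23.016°

Checks: |JW| = 47.40 ✓; |WB| = 31.00 ✓.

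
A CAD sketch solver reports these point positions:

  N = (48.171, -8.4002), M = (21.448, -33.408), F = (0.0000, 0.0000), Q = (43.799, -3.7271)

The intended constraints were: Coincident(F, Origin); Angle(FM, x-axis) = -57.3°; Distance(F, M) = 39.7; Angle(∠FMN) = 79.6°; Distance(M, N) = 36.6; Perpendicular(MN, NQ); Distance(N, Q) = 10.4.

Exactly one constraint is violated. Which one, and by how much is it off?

Distance(N, Q) = 10.4 — off by 4.00.

F = (0.00, 0.00) ✓; FM at -57.30° ✓; |FM| = 39.70 ✓; ∠FMN = 79.60° ✓; |MN| = 36.60 ✓; ∠(MN, NQ) = 89.99° ✓; |NQ| = 6.399 ✗.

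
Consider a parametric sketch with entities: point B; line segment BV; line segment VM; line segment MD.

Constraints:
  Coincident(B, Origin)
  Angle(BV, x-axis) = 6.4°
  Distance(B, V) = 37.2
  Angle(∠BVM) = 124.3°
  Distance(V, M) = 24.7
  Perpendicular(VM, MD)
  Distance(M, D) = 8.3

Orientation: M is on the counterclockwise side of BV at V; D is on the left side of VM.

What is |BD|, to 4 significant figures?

50.88

∠BVM = 124.3°, so VM runs at 6.4° + (180° − 124.3°) = 62.10° from the x-axis; with |VM| = 24.7, M = V + 24.7·(cos 62.10°, sin 62.10°) = (48.53, 25.98). The perpendicularity gives MD at right angles to VM; with |MD| = 8.3 on the left of VM, D = M + 8.3·(-0.8838, 0.4679) = (41.19, 29.86). Then |BD| = |D − B| = 50.88.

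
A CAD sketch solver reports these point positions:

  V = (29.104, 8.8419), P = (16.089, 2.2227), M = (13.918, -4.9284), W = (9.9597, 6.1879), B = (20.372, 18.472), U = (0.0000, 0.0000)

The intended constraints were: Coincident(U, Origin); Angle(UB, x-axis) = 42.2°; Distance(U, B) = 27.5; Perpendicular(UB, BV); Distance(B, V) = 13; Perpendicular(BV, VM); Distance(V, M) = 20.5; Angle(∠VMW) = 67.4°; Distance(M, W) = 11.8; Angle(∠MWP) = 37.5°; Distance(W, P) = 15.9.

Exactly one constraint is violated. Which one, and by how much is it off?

Distance(W, P) = 15.9 — off by 8.60.

U = (0.00, 0.00) ✓; UB at 42.20° ✓; |UB| = 27.50 ✓; ∠(UB, BV) = 90.00° ✓; |BV| = 13.00 ✓; ∠(BV, VM) = 90.00° ✓; |VM| = 20.50 ✓; ∠VMW = 67.40° ✓; |MW| = 11.80 ✓; ∠MWP = 37.50° ✓; |WP| = 7.300 ✗.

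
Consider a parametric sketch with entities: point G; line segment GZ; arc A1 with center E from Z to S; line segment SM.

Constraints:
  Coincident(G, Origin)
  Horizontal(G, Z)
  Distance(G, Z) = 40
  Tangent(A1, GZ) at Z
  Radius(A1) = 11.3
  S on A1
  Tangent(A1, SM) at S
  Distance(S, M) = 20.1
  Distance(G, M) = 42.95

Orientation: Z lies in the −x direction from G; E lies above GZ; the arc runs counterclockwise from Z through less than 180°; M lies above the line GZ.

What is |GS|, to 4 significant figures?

30.92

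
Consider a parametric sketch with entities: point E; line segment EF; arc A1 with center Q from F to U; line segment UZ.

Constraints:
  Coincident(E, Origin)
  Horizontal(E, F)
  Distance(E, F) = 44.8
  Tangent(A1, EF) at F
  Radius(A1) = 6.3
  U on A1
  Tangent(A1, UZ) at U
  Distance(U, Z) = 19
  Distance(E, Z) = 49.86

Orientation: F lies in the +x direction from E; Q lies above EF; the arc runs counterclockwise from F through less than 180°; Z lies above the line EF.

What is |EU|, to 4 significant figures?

51.30

Checks: |QU| = 6.300 ✓; ∠(QU, UZ) = 90.00° ✓; |UZ| = 19.00 ✓; |EZ| = 49.86 ✓.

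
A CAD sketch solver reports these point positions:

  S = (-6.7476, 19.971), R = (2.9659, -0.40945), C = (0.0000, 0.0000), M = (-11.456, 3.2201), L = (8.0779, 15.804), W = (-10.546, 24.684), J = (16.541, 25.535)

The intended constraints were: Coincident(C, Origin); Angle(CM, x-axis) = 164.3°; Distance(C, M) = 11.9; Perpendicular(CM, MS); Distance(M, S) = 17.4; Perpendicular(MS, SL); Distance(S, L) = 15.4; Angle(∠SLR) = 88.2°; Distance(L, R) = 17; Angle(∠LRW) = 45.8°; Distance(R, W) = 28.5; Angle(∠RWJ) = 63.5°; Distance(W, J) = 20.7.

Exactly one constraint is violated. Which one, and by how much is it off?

Distance(W, J) = 20.7 — off by 6.40.

C = (0.00, 0.00) ✓; CM at 164.3° ✓; |CM| = 11.90 ✓; ∠(CM, MS) = 90.00° ✓; |MS| = 17.40 ✓; ∠(MS, SL) = 90.00° ✓; |SL| = 15.40 ✓; ∠SLR = 88.20° ✓; |LR| = 17.00 ✓; ∠LRW = 45.80° ✓; |RW| = 28.50 ✓; ∠RWJ = 63.50° ✓; |WJ| = 27.10 ✗.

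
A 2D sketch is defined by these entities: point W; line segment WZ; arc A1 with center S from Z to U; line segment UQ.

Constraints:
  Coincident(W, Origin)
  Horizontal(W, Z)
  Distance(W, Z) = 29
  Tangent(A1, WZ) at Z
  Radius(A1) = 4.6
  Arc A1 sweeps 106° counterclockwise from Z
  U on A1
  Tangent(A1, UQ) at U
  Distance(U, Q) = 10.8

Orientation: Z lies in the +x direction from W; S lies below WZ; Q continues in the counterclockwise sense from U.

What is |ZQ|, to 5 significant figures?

16.314

On A1, Z sits at bearing 90° from S; a 106° counterclockwise sweep puts U at bearing 196°, so U = S + 4.6·(cos 196°, sin 196°) = (24.578, -5.8679). Since A1 is tangent to UQ there, SU ⟂ UQ, so UQ runs along (−sin 196°, cos 196°); with |UQ| = 10.8, Q = (27.555, -16.250). Then |ZQ| = |Q − Z| = 16.314.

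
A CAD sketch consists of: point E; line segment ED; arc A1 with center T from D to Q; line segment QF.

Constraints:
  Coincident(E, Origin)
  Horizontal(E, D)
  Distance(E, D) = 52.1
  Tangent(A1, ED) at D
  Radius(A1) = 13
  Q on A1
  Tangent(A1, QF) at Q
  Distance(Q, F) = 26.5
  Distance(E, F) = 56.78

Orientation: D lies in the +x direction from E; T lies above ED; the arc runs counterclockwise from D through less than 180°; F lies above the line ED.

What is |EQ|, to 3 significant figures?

64.7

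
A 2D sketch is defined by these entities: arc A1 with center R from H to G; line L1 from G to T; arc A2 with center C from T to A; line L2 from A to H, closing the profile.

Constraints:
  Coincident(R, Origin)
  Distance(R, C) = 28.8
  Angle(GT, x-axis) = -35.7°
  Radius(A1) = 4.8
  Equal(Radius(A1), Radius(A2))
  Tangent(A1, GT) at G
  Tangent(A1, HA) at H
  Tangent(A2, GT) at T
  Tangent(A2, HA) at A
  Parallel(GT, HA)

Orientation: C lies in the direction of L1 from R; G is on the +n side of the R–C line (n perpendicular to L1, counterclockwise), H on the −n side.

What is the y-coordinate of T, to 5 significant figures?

-12.908

The slot axis is L1's direction at -35.7°, so u = (cos -35.7°, sin -35.7°) = (0.81208, -0.58354) and n = (−sin -35.7°, cos -35.7°) = (0.58354, 0.81208). R is at the origin and C lies 28.8 along u from R, so C = 28.8·u = (23.388, -16.806). Tangency of A1 to both parallel lines with radius 4.8 puts G and H at R ± 4.8·n: G = (2.8010, 3.8980), H = (-2.8010, -3.8980). Equal radii place T and A the same way about C: T = C + 4.8·n = (26.189, -12.908), A = C − 4.8·n = (20.587, -20.704). So T.y = -12.908.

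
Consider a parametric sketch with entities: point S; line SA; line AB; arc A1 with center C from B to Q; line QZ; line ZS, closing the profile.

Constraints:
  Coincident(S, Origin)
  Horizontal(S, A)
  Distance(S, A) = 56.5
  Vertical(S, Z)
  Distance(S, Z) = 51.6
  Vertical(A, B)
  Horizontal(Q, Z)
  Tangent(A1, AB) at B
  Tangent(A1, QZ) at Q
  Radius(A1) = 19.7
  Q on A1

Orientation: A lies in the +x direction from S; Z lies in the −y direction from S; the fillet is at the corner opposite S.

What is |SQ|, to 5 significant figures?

63.378

The virtual corner opposite S is at (56.500, -51.600). A1 meets AB tangentially, so CB is at right angles to AB and the tangent condition forces CQ to be normal to QZ, with radius 19.7, so the center C sits 19.7 in from both sides at C = (36.800, -31.900). That places the tangent points at B = (56.500, -31.900) on AB and Q = (36.800, -51.600) on QZ. Then |SQ| = |Q − S| = 63.378.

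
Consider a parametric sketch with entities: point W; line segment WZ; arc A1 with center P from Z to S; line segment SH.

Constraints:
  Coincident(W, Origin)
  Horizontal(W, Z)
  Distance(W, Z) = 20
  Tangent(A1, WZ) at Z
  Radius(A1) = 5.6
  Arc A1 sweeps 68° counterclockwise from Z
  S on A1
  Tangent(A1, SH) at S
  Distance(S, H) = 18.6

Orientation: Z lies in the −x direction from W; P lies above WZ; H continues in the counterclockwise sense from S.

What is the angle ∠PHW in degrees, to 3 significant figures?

59.5°

On A1, Z sits at bearing -90° from P; a 68° counterclockwise sweep puts S at bearing -22°, so S = P + 5.6·(cos -22°, sin -22°) = (-14.8, 3.50). The tangent condition forces PS to be normal to SH, so SH runs along (−sin -22°, cos -22°); with |SH| = 18.6, H = (-7.84, 20.7). Then cos ∠PHW = HP·HW / (|HP||HW|), giving 59.5°.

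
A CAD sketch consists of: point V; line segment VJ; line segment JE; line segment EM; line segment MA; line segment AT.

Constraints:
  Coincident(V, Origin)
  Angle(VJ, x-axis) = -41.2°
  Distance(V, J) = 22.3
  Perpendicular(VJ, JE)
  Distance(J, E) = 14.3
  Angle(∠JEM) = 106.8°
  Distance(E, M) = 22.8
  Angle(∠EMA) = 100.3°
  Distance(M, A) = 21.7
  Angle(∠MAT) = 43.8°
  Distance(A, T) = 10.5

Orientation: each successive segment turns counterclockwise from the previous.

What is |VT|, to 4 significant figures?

5.034

∠EMA = 100.3° gives MA at -158.3° from the x-axis; with |MA| = 21.7, A = (-6.046, 7.383). ∠MAT = 43.8° gives AT at -22.10° from the x-axis; with |AT| = 10.5, T = (3.682, 3.432). Then |VT| = |T − V| = 5.034.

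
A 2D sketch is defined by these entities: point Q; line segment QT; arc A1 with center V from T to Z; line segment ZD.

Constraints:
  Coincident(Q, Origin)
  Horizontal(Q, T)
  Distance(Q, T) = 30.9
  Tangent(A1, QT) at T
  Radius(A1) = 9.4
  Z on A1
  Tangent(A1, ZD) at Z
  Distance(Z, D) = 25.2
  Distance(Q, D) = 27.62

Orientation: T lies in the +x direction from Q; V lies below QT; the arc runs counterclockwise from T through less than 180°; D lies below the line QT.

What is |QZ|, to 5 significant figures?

23.336

Checks: |QT| = 30.90 ✓; |VZ| = 9.400 ✓; ∠(VZ, ZD) = 90.00° ✓; |ZD| = 25.20 ✓; |QD| = 27.62 ✓.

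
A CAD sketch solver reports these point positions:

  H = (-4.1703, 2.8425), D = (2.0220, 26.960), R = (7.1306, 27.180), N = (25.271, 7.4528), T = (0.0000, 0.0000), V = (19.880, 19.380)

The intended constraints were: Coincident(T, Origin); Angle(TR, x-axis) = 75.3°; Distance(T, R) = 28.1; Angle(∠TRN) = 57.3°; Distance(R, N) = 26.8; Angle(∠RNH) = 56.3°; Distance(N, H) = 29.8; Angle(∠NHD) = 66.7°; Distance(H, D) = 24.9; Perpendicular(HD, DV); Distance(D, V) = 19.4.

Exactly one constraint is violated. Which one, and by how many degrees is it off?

Perpendicular(HD, DV) — off by 8.60°.

T = (0.00, 0.00) ✓; TR at 75.30° ✓; |TR| = 28.10 ✓; ∠TRN = 57.30° ✓; |RN| = 26.80 ✓; ∠RNH = 56.30° ✓; |NH| = 29.80 ✓; ∠NHD = 66.70° ✓; |HD| = 24.90 ✓; ∠(HD, DV) = 98.60° ✗; |DV| = 19.40 ✓.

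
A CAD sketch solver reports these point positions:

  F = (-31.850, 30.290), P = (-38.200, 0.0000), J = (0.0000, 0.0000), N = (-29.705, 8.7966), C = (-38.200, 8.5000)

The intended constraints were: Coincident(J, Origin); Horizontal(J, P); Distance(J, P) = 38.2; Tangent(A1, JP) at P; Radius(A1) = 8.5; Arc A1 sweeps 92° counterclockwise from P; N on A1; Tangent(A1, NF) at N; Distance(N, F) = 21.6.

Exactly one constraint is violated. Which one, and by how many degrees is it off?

Tangent(A1, NF) at N — off by 3.70°.

J = (0.00, 0.00) ✓; J.y = 0.00, P.y = 0.00 ✓; |JP| = 38.20 ✓; ∠(CP, PJ) = 90.00° ✓; |CP| = 8.500 ✓; bearing(C→N) − bearing(C→P) = 92.00° ✓; |CN| = 8.500 ✓; ∠(CN, NF) = 86.30° ✗; |NF| = 21.60 ✓.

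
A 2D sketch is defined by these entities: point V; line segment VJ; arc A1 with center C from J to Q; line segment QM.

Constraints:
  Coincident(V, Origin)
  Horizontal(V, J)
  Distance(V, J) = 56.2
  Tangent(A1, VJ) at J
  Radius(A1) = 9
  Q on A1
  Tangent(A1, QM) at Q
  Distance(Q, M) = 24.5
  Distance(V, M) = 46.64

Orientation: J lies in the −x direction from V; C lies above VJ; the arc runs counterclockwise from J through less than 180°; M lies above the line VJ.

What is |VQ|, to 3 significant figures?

48.3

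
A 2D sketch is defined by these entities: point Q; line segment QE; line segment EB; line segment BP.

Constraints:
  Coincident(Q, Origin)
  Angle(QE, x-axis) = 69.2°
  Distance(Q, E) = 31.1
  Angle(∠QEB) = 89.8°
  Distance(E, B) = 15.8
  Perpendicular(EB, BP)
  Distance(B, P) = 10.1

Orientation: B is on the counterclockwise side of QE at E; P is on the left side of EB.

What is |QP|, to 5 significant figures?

26.215

∠QEB = 89.8°, so EB runs at 69.2° + (180° − 89.8°) = 159.40° from the x-axis; with |EB| = 15.8, B = E + 15.8·(cos 159.40°, sin 159.40°) = (-3.7459, 34.632). EB ⟂ BP; with |BP| = 10.1 on the left of EB, P = B + 10.1·(-0.35184, -0.93606) = (-7.2995, 25.178). Then |QP| = |P − Q| = 26.215.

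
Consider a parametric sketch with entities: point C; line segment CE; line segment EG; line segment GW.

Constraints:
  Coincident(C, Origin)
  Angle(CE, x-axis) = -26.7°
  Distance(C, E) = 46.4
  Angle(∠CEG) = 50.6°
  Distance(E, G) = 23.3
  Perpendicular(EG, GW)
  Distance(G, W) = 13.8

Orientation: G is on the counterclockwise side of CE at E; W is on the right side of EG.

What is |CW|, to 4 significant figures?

50.03

C is at the origin; CE runs at -26.7° with length 46.4, so E = 46.4·(cos -26.7°, sin -26.7°) = (41.45, -20.85). ∠CEG = 50.6°, so EG runs at -26.7° + (180° − 50.6°) = 102.7° from the x-axis; with |EG| = 23.3, G = E + 23.3·(cos 102.7°, sin 102.7°) = (36.33, 1.882). The perpendicularity gives GW at right angles to EG; with |GW| = 13.8 on the right of EG, W = G + 13.8·(0.9755, 0.2198) = (49.79, 4.915). Then |CW| = |W − C| = 50.03.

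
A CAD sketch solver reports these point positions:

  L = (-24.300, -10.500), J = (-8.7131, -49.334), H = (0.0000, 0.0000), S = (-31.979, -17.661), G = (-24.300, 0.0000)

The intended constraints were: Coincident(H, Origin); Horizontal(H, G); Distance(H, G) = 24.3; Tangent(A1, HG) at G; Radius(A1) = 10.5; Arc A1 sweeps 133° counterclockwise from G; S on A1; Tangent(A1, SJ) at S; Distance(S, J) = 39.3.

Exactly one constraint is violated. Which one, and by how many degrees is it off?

Tangent(A1, SJ) at S — off by 6.70°.

H = (0.00, 0.00) ✓; H.y = 0.00, G.y = 0.00 ✓; |HG| = 24.30 ✓; ∠(LG, GH) = 90.00° ✓; |LG| = 10.50 ✓; bearing(L→S) − bearing(L→G) = 133.0° ✓; |LS| = 10.50 ✓; ∠(LS, SJ) = 96.70° ✗; |SJ| = 39.30 ✓.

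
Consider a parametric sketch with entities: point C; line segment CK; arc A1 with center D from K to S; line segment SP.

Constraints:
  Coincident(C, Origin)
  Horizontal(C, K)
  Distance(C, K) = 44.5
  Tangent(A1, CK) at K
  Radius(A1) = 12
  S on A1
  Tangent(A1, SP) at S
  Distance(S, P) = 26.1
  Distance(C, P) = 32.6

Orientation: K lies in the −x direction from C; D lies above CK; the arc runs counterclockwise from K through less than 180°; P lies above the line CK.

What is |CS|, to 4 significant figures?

35.13

Checks: |DS| = 12.00 ✓; ∠(DS, SP) = 90.00° ✓; |SP| = 26.10 ✓; |CP| = 32.60 ✓.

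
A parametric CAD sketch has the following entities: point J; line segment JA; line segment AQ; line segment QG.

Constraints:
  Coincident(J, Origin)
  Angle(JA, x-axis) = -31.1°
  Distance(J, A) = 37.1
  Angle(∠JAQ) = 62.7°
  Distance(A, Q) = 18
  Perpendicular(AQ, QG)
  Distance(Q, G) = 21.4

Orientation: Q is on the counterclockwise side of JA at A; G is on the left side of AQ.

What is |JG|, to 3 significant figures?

11.6

∠JAQ = 62.7°, so AQ runs at -31.1° + (180° − 62.7°) = 86.2° from the x-axis; with |AQ| = 18.0, Q = A + 18.0·(cos 86.2°, sin 86.2°) = (33.0, -1.20). AQ is perpendicular to QG; with |QG| = 21.4 on the left of AQ, G = Q + 21.4·(-0.998, 0.0663) = (11.6, 0.215). Then |JG| = |G − J| = 11.6.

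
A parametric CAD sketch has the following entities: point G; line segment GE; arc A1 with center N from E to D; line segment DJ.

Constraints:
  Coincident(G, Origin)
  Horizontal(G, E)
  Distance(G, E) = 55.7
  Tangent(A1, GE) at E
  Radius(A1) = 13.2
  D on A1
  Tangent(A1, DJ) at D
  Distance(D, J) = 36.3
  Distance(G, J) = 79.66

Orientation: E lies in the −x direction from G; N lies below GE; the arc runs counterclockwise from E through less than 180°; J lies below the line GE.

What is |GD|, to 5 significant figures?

70.441

Checks: |GE| = 55.70 ✓; |ND| = 13.20 ✓; ∠(ND, DJ) = 90.00° ✓; |DJ| = 36.30 ✓; |GJ| = 79.66 ✓.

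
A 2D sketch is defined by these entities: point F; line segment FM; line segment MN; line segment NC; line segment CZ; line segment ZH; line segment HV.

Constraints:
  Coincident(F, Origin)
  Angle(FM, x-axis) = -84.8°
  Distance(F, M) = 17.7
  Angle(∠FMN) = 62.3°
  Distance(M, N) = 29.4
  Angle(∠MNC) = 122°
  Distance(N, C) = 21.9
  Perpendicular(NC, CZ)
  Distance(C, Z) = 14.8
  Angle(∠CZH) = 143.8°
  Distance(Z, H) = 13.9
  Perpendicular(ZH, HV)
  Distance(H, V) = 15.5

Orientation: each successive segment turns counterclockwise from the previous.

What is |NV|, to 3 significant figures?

16.9

∠CZH = 143.8° gives ZH at -143° from the x-axis; with |ZH| = 13.9, H = (0.0604, 11.6). ZH is perpendicular to HV, so HV runs at -52.9°; with |HV| = 15.5, V = (9.41, -0.740). Then |NV| = |V − N| = 16.9.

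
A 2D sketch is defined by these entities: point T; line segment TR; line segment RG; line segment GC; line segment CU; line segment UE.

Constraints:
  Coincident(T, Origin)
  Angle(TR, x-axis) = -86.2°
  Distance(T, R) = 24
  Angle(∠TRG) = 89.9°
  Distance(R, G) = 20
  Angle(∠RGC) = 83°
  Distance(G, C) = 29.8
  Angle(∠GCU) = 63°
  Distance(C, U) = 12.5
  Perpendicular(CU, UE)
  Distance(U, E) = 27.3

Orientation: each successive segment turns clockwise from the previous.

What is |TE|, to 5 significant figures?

32.075

T is at the origin; TR runs at -86.2° with length 24.0, so R = (1.5906, -23.947). ∠TRG = 89.9° gives RG at -176.30° from the x-axis; with |RG| = 20.0, G = (-18.368, -25.238). ∠RGC = 83.0° gives GC at 86.700° from the x-axis; with |GC| = 29.8, C = (-16.652, 4.5127). ∠GCU = 63.0° gives CU at -30.300° from the x-axis; with |CU| = 12.5, U = (-5.8599, -1.7939). CU is perpendicular to UE, so UE runs at -120.30°; with |UE| = 27.3, E = (-19.633, -25.365). Then |TE| = |E − T| = 32.075.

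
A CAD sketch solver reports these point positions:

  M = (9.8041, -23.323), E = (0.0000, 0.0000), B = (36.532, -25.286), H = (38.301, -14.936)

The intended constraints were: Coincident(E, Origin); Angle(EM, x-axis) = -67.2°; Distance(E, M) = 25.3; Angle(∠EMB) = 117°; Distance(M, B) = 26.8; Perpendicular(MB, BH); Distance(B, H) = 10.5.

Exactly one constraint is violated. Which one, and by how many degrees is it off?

Perpendicular(MB, BH) — off by 5.50°.

E = (0.00, 0.00) ✓; EM at -67.20° ✓; |EM| = 25.30 ✓; ∠EMB = 117.0° ✓; |MB| = 26.80 ✓; ∠(MB, BH) = 84.50° ✗; |BH| = 10.50 ✓.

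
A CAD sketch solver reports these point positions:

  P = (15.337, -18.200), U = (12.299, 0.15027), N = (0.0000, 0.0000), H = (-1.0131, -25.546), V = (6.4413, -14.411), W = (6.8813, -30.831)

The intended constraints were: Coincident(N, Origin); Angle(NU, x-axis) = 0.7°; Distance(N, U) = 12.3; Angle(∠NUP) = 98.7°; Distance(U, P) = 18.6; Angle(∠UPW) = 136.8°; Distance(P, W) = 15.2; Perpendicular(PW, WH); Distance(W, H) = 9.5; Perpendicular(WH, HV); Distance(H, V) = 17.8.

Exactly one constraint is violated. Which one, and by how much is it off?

Distance(H, V) = 17.8 — off by 4.40.

N = (0.00, 0.00) ✓; NU at 0.7000° ✓; |NU| = 12.30 ✓; ∠NUP = 98.70° ✓; |UP| = 18.60 ✓; ∠UPW = 136.8° ✓; |PW| = 15.20 ✓; ∠(PW, WH) = 90.00° ✓; |WH| = 9.500 ✓; ∠(WH, HV) = 90.00° ✓; |HV| = 13.40 ✗.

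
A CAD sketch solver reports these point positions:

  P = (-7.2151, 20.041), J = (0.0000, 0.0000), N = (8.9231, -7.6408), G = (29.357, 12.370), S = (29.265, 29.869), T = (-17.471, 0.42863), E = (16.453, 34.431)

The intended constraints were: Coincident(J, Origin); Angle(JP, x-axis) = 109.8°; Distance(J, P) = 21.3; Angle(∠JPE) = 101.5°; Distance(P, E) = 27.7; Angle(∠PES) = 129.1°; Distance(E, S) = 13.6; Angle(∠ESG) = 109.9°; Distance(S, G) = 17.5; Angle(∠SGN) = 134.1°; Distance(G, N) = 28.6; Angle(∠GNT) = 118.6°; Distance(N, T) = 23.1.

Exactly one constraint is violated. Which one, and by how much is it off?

Distance(N, T) = 23.1 — off by 4.50.

J = (0.00, 0.00) ✓; JP at 109.8° ✓; |JP| = 21.30 ✓; ∠JPE = 101.5° ✓; |PE| = 27.70 ✓; ∠PES = 129.1° ✓; |ES| = 13.60 ✓; ∠ESG = 109.9° ✓; |SG| = 17.50 ✓; ∠SGN = 134.1° ✓; |GN| = 28.60 ✓; ∠GNT = 118.6° ✓; |NT| = 27.60 ✗.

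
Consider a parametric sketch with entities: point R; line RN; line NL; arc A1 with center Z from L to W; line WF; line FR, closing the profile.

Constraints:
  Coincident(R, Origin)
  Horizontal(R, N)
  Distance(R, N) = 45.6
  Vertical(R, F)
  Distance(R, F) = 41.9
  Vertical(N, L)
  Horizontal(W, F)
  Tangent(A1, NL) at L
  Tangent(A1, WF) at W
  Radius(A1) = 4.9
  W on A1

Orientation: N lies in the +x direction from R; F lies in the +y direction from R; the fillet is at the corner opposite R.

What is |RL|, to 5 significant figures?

58.723

The virtual corner opposite R is at (45.600, 41.900). A1 meets NL tangentially, so ZL is at right angles to NL and tangency of A1 to WF means the radius ZW is perpendicular to WF, with radius 4.9, so the center Z sits 4.9 in from both sides at Z = (40.700, 37.000). That places the tangent points at L = (45.600, 37.000) on NL and W = (40.700, 41.900) on WF. Then |RL| = |L − R| = 58.723.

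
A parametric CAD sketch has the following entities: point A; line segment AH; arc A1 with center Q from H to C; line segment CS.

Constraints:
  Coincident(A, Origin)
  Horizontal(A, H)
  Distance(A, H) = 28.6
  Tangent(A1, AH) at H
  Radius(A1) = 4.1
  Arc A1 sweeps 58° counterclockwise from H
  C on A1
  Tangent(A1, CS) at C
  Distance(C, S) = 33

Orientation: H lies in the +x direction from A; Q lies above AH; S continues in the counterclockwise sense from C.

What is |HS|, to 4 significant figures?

36.53

A is at the origin; AH is horizontal with |AH| = 28.6 and H on the +x side, so H = (28.60, 0.000). Since A1 is tangent to AH there, QH ⟂ AH, so Q = H + (0, 4.1) = (28.60, 4.100). On A1, H sits at bearing -90° from Q; a 58° counterclockwise sweep puts C at bearing -32°, so C = Q + 4.1·(cos -32°, sin -32°) = (32.08, 1.927). A1 meets CS tangentially, so QC is at right angles to CS, so CS runs along (−sin -32°, cos -32°); with |CS| = 33.0, S = (49.56, 29.91). Then |HS| = |S − H| = 36.53.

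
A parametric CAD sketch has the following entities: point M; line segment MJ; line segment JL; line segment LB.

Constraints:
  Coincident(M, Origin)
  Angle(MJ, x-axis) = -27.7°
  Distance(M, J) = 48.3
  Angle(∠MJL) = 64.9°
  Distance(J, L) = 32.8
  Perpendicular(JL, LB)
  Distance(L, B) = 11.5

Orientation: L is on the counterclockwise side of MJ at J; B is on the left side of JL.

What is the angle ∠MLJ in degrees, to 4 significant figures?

74.28°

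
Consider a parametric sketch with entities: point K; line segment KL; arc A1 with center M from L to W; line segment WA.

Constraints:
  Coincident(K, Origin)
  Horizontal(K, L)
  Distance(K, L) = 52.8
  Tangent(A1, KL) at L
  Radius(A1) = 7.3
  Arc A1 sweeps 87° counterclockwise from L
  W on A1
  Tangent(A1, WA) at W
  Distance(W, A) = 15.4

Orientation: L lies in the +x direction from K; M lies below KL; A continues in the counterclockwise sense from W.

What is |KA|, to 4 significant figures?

49.96

On A1, L sits at bearing 90° from M; an 87° counterclockwise sweep puts W at bearing 177°, so W = M + 7.3·(cos 177°, sin 177°) = (45.51, -6.918). Tangency of A1 to WA means the radius MW is perpendicular to WA, so WA runs along (−sin 177°, cos 177°); with |WA| = 15.4, A = (44.70, -22.30). Then |KA| = |A − K| = 49.96.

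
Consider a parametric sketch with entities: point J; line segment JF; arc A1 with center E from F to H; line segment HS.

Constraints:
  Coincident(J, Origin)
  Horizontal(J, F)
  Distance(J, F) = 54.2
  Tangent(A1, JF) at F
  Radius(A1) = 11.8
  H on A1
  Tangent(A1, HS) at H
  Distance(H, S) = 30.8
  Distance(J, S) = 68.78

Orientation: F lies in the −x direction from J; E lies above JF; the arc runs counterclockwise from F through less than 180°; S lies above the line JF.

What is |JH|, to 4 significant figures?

45.62

Checks: J.y = 0.00, F.y = 0.00 ✓; |EH| = 11.80 ✓; ∠(EH, HS) = 90.00° ✓; |HS| = 30.80 ✓; |JS| = 68.78 ✓.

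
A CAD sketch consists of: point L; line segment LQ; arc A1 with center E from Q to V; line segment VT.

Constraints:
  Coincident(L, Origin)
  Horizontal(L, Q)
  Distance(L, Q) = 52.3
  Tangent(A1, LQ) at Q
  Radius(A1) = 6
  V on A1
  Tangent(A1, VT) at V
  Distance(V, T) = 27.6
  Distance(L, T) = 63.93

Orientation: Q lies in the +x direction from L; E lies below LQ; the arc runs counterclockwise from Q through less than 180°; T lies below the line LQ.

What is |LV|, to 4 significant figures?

47.15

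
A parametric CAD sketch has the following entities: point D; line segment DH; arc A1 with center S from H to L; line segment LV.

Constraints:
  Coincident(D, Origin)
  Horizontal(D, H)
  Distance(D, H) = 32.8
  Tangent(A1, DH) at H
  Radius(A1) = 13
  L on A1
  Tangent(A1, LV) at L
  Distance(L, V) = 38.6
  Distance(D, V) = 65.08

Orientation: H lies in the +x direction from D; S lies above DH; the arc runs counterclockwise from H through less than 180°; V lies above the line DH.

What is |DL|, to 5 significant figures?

48.166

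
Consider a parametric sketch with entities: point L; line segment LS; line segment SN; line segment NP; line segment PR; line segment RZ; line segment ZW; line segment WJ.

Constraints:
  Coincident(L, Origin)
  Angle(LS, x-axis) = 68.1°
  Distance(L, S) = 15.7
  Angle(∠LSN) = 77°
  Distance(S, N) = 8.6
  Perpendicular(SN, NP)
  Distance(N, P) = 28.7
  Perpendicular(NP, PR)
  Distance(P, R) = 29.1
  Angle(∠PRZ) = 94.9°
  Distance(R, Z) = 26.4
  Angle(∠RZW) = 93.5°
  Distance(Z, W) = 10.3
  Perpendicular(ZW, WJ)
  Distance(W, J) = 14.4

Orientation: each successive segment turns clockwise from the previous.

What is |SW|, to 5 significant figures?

12.597

∠PRZ = 94.9° gives RZ at 60.000° from the x-axis; with |RZ| = 26.4, Z = (-14.178, 25.621). ∠RZW = 93.5° gives ZW at -26.500° from the x-axis; with |ZW| = 10.3, W = (-4.9600, 21.025). Then |SW| = |W − S| = 12.597.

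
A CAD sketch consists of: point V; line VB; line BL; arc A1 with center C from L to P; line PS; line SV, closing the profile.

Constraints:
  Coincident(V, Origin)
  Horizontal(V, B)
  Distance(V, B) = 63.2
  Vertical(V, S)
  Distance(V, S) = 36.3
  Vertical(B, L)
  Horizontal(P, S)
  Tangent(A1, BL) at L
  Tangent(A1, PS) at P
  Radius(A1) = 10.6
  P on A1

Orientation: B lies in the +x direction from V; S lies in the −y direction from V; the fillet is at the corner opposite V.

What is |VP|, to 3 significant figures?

63.9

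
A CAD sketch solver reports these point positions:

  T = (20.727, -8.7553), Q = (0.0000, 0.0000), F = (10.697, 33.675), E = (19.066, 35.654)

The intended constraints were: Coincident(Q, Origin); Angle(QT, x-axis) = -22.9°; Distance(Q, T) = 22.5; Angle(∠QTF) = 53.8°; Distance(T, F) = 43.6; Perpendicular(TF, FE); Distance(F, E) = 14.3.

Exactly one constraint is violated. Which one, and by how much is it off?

Distance(F, E) = 14.3 — off by 5.70.

Q = (0.00, 0.00) ✓; QT at -22.90° ✓; |QT| = 22.50 ✓; ∠QTF = 53.80° ✓; |TF| = 43.60 ✓; ∠(TF, FE) = 90.00° ✓; |FE| = 8.600 ✗.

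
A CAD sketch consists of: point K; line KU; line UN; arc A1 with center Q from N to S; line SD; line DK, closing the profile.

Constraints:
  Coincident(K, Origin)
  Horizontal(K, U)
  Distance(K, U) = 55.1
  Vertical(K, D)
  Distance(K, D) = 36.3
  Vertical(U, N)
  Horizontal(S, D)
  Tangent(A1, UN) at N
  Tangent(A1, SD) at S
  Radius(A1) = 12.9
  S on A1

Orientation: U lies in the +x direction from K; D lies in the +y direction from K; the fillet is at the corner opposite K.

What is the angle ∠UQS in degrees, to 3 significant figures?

151°

K is at the origin; KU is horizontal with |KU| = 55.1 and U on the +x side, so U = (55.1, 0.00). K and D share the same x with |KD| = 36.3 and D on the +y side, so D = (0.00, 36.3). The virtual corner opposite K is at (55.1, 36.3). The tangent condition forces QN to be normal to UN and A1 meets SD tangentially, so QS is at right angles to SD, with radius 12.9, so the center Q sits 12.9 in from both sides at Q = (42.2, 23.4). That places the tangent points at N = (55.1, 23.4) on UN and S = (42.2, 36.3) on SD. Then cos ∠UQS = QU·QS / (|QU||QS|), giving 151°.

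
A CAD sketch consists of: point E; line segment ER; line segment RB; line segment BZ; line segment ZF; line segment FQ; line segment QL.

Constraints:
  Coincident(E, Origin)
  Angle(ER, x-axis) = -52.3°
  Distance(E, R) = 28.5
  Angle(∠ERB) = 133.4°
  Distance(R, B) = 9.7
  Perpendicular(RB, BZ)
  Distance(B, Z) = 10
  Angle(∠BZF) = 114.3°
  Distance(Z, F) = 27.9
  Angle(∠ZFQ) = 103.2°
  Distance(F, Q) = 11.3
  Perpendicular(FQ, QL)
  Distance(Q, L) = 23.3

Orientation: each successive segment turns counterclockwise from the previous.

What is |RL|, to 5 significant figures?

4.4466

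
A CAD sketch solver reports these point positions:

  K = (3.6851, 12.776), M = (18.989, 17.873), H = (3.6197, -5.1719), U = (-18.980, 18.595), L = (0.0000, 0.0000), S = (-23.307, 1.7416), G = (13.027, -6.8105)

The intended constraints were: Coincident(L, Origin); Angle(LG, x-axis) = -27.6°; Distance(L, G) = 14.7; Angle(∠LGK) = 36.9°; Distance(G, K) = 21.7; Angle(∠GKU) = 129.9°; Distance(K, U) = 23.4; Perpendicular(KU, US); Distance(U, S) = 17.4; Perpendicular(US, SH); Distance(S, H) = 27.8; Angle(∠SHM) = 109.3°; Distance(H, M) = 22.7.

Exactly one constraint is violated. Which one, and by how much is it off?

Distance(H, M) = 22.7 — off by 5.00.

L = (0.00, 0.00) ✓; LG at -27.60° ✓; |LG| = 14.70 ✓; ∠LGK = 36.90° ✓; |GK| = 21.70 ✓; ∠GKU = 129.9° ✓; |KU| = 23.40 ✓; ∠(KU, US) = 90.00° ✓; |US| = 17.40 ✓; ∠(US, SH) = 90.00° ✓; |SH| = 27.80 ✓; ∠SHM = 109.3° ✓; |HM| = 27.70 ✗.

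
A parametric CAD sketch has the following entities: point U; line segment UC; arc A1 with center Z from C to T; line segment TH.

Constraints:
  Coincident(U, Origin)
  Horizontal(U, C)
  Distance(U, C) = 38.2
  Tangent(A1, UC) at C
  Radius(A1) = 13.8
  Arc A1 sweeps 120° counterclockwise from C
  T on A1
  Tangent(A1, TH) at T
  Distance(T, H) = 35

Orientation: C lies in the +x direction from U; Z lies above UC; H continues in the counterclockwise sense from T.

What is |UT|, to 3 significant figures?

54.3

The tangent condition forces ZC to be normal to UC, so Z = C + (0, 13.8) = (38.2, 13.8). On A1, C sits at bearing -90° from Z; a 120° counterclockwise sweep puts T at bearing 30°, so T = Z + 13.8·(cos 30°, sin 30°) = (50.2, 20.7). Then |UT| = |T − U| = 54.3.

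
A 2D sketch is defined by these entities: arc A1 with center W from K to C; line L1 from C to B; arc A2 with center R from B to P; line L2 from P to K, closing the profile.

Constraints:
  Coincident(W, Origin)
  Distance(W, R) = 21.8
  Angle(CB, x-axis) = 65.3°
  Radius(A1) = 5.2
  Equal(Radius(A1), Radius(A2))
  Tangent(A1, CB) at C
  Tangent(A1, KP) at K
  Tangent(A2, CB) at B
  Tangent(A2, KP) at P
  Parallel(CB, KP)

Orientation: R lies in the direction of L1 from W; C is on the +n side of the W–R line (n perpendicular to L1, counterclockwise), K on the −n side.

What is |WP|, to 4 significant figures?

22.41

The slot axis is L1's direction at 65.3°, so u = (cos 65.3°, sin 65.3°) = (0.4179, 0.9085) and n = (−sin 65.3°, cos 65.3°) = (-0.9085, 0.4179). W is at the origin and R lies 21.8 along u from W, so R = 21.8·u = (9.110, 19.81). Tangency of A1 to both parallel lines with radius 5.2 puts C and K at W ± 5.2·n: C = (-4.724, 2.173), K = (4.724, -2.173). Equal radii place B and P the same way about R: B = R + 5.2·n = (4.385, 21.98), P = R − 5.2·n = (13.83, 17.63). Then |WP| = |P − W| = 22.41.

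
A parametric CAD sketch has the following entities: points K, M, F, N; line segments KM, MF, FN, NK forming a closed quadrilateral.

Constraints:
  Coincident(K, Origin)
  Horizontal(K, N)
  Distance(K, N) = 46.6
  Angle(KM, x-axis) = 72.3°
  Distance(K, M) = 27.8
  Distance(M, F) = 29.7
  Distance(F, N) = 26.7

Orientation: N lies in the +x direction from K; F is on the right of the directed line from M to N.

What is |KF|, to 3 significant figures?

19.9

K is at the origin; K and N share the same y with |KN| = 46.6 and N in +x, so N = (46.6, 0). KM runs at 72.3° with |KM| = 27.8, so M = (8.45, 26.5). F is determined by |MF| = 29.7 and |FN| = 26.7 together: it lies at the intersection of circle(M, 29.7) and circle(N, 26.7). With |MN| = 46.4, the foot of the radical line on MN is 25.0 from M and the perpendicular offset is √(29.7² − 25.0²) = 16.0. Taking the right-of-MN solution: F = (19.9, -0.914).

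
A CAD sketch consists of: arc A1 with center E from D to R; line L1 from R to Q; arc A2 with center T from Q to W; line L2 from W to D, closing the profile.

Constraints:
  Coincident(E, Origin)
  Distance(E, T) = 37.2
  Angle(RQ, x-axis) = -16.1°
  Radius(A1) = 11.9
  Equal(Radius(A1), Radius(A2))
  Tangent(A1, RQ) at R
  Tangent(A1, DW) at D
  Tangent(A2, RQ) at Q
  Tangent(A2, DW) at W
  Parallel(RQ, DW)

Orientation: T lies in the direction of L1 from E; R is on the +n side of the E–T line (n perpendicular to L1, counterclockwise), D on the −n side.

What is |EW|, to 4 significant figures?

39.06

The slot axis is L1's direction at -16.1°, so u = (cos -16.1°, sin -16.1°) = (0.9608, -0.2773) and n = (−sin -16.1°, cos -16.1°) = (0.2773, 0.9608). E is at the origin and T lies 37.2 along u from E, so T = 37.2·u = (35.74, -10.32). Tangency of A1 to both parallel lines with radius 11.9 puts R and D at E ± 11.9·n: R = (3.300, 11.43), D = (-3.300, -11.43). Equal radii place Q and W the same way about T: Q = T + 11.9·n = (39.04, 1.117), W = T − 11.9·n = (32.44, -21.75). Then |EW| = |W − E| = 39.06.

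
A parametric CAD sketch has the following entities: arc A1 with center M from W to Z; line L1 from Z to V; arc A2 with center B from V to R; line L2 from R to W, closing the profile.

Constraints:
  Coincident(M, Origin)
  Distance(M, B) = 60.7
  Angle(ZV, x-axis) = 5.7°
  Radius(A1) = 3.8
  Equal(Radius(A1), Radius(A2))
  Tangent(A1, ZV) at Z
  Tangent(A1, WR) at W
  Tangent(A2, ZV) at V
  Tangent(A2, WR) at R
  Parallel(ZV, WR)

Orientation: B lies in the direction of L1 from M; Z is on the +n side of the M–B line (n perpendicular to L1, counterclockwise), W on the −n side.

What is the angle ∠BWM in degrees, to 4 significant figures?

86.42°

The slot axis is L1's direction at 5.7°, so u = (cos 5.7°, sin 5.7°) = (0.9951, 0.09932) and n = (−sin 5.7°, cos 5.7°) = (-0.09932, 0.9951). M is at the origin and B lies 60.7 along u from M, so B = 60.7·u = (60.40, 6.029). Tangency of A1 to both parallel lines with radius 3.8 puts Z and W at M ± 3.8·n: Z = (-0.3774, 3.781), W = (0.3774, -3.781). Then cos ∠BWM = WB·WM / (|WB||WM|), giving 86.42°.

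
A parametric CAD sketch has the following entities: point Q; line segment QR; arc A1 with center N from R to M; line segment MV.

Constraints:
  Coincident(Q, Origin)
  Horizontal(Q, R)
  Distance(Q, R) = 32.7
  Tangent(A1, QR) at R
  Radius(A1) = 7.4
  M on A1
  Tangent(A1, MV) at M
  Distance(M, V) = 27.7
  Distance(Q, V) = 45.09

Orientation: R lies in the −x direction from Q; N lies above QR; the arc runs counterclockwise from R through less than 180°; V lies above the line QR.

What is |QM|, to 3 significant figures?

26.6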